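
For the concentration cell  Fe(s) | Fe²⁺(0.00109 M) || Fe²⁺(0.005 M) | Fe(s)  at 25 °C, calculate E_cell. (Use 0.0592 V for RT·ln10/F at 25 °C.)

0.020 V

Both half-cells are Fe²⁺/Fe, so E°_cell = 0. The concentrated side is the cathode; the cell reaction moves Fe²⁺ from high to low concentration with n = 2.
Q = [Fe²⁺]_dilute/[Fe²⁺]_conc = 0.00109/0.005 = 0.218.
E = 0 − (0.0592/2) log Q = −(0.0592/2)(-0.662) = 0.0196 V.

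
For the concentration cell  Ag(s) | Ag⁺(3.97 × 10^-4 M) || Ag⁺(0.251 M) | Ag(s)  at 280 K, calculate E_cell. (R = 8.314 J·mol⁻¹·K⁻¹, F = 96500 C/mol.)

0.16 V

Both half-cells are Ag⁺/Ag, so E°_cell = 0. The concentrated side is the cathode; the cell reaction moves Ag⁺ from high to low concentration with n = 1.
Q = [Ag⁺]_dilute/[Ag⁺]_conc = 3.97 × 10^-4/0.251 = 0.00158.
E = 0 − (RT/nF) ln Q = −((8.314×280)/(1×96500))(-6.449) = 0.1556 V.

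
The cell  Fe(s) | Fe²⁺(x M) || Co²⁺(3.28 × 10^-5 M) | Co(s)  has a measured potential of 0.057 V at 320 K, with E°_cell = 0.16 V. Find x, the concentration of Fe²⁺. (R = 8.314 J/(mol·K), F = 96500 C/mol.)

From the Nernst equation, ln Q = nF(E° − E)/RT = 2×96500×(0.16 − 0.057)/(8.314×320) = 7.472, so Q = 1760.
With Q = [Fe²⁺]/[Co²⁺] and the known concentrations, [Fe²⁺] in the numerator gives [Fe²⁺] = 0.058 M.

0.058 M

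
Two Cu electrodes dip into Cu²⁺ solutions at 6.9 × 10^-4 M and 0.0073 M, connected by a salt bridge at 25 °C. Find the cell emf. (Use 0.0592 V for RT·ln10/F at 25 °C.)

Both half-cells are Cu²⁺/Cu, so E°_cell = 0. The concentrated side is the cathode; the cell reaction moves Cu²⁺ from high to low concentration with n = 2.
Q = [Cu²⁺]_dilute/[Cu²⁺]_conc = 6.9 × 10^-4/0.0073 = 0.0945.
E = 0 − (0.0592/2) log Q = −(0.0592/2)(-1.024) = 0.0303 V.

0.030 V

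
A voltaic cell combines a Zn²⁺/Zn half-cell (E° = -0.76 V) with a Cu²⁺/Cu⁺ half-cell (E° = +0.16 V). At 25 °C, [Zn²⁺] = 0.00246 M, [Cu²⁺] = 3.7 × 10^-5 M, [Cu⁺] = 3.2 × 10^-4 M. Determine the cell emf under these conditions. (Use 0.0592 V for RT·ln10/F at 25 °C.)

The Cu²⁺/Cu⁺ couple has the higher reduction potential and acts as the cathode, so E°_cell = +0.16 − (-0.76) = 0.92 V.
Balancing electrons gives n = 2; the reaction quotient is Q = [Zn²⁺]·[Cu⁺]^2/[Cu²⁺]^2 = 0.184.
At 25 °C, E = E° − (0.0592/n) log Q = 0.92 − (0.0592/2)(-0.735) = 0.920 + 0.022 = 0.942 V.

0.942 V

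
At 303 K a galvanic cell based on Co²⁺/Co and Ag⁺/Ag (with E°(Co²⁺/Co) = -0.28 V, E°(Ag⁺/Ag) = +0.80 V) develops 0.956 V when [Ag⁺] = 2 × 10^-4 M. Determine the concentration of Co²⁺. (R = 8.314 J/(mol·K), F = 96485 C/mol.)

5.3 × 10^-4 M

From the Nernst equation, ln Q = nF(E° − E)/RT = 2×96485×(1.08 − 0.956)/(8.314×303) = 9.499, so Q = 1.33 × 10^4.
With Q = [Co²⁺]/[Ag⁺]^2 and the known concentrations, [Co²⁺] in the numerator gives [Co²⁺] = 5.3 × 10^-4 M.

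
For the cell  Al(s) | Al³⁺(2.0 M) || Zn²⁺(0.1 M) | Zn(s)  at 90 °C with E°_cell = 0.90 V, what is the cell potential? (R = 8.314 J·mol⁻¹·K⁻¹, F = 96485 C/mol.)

0.857 V

Balancing electrons gives n = 6; the reaction quotient is Q = [Al³⁺]^2/[Zn²⁺]^3 = 4000.
E = E° − (RT/nF) ln Q = 0.90 − (8.314×363)/(6×96485) × (8.294) = 0.900 − 0.043 = 0.857 V.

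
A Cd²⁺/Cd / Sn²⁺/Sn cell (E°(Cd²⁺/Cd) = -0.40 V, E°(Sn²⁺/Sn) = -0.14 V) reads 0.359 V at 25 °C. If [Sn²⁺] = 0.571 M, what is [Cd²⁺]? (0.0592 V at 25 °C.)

2.6 × 10^-4 M

From the Nernst equation, log Q = n(E° − E)/0.0592 = 2(0.26 − 0.359)/0.0592 = -3.345, so Q = 4.52 × 10^-4.
With Q = [Cd²⁺]/[Sn²⁺] and the known concentrations, [Cd²⁺] in the numerator gives [Cd²⁺] = 2.6 × 10^-4 M.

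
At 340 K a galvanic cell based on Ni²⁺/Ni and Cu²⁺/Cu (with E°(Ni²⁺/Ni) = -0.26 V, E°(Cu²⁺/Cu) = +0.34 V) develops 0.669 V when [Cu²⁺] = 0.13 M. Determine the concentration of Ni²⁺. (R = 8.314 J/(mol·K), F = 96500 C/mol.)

0.0012 M

From the Nernst equation, ln Q = nF(E° − E)/RT = 2×96500×(0.60 − 0.669)/(8.314×340) = -4.711, so Q = 0.00900.
With Q = [Ni²⁺]/[Cu²⁺] and the known concentrations, [Ni²⁺] in the numerator gives [Ni²⁺] = 0.0012 M.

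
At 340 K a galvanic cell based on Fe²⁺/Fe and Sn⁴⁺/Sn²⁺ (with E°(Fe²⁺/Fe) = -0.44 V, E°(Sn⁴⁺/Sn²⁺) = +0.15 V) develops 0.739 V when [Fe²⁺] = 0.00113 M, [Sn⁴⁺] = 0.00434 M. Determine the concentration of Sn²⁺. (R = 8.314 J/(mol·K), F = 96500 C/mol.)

1.5 × 10^-4 M

From the Nernst equation, ln Q = nF(E° − E)/RT = 2×96500×(0.59 − 0.739)/(8.314×340) = -10.173, so Q = 3.82 × 10^-5.
With Q = [Fe²⁺]·[Sn²⁺]/[Sn⁴⁺] and the known concentrations, [Sn²⁺] in the numerator gives [Sn²⁺] = 1.5 × 10^-4 M.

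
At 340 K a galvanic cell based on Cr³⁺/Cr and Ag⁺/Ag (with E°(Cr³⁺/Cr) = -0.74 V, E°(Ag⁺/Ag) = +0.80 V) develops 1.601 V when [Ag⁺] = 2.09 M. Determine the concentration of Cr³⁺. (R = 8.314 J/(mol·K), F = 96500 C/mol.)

0.018 M

From the Nernst equation, ln Q = nF(E° − E)/RT = 3×96500×(1.54 − 1.601)/(8.314×340) = -6.247, so Q = 0.00194.
With Q = [Cr³⁺]/[Ag⁺]^3 and the known concentrations, [Cr³⁺] in the numerator gives [Cr³⁺] = 0.018 M.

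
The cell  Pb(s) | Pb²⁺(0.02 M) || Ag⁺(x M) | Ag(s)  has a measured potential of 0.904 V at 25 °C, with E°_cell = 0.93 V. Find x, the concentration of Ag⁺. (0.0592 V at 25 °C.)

0.051 M

From the Nernst equation, log Q = n(E° − E)/0.0592 = 2(0.93 − 0.904)/0.0592 = 0.878, so Q = 7.56.
With Q = [Pb²⁺]/[Ag⁺]^2 and the known concentrations, [Ag⁺]^2 in the denominator gives [Ag⁺] = 0.051 M.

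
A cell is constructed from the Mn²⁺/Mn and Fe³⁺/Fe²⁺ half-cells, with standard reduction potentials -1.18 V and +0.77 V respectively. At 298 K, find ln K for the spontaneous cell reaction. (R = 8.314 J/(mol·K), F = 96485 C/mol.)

ln K = 151.9

E°_cell = +0.77 − (-1.18) = 1.95 V, with n = 2 electrons transferred.
At equilibrium E = 0, so the Nernst equation gives ln K = nFE°/RT = (2)(96485)(1.95)/((8.314)(298)) = 151.88.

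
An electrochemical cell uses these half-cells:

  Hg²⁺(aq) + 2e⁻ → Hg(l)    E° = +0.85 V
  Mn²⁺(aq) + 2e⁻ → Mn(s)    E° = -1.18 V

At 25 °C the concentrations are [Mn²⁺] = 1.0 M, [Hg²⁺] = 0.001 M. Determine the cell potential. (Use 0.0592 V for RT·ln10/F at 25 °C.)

1.94 V

The Hg²⁺/Hg couple has the higher reduction potential and acts as the cathode, so E°_cell = +0.85 − (-1.18) = 2.03 V.
Balancing electrons gives n = 2; the reaction quotient is Q = [Mn²⁺]/[Hg²⁺] = 1000.
At 25 °C, E = E° − (0.0592/n) log Q = 2.03 − (0.0592/2)(3.000) = 2.030 − 0.089 = 1.941 V.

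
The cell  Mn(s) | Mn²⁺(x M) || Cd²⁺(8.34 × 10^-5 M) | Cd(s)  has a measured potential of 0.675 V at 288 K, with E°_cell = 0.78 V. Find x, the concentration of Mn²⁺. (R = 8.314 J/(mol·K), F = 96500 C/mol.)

0.4 M

From the Nernst equation, ln Q = nF(E° − E)/RT = 2×96500×(0.78 − 0.675)/(8.314×288) = 8.463, so Q = 4740.
With Q = [Mn²⁺]/[Cd²⁺] and the known concentrations, [Mn²⁺] in the numerator gives [Mn²⁺] = 0.4 M.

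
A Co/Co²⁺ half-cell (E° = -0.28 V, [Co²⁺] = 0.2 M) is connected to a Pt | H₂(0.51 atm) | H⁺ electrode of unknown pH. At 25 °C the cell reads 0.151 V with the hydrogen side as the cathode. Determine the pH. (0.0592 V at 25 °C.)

pH = 2.67

E°_cell = 0.28 V and n = 2.
log Q = n(E° − E)/0.0592 = 2×(0.28 − 0.151)/0.0592 = 4.358.
With Q = [Co²⁺]·P(H₂) / [H⁺]^2, solving for [H⁺] gives log[H⁺] = -2.675, so pH = 2.67.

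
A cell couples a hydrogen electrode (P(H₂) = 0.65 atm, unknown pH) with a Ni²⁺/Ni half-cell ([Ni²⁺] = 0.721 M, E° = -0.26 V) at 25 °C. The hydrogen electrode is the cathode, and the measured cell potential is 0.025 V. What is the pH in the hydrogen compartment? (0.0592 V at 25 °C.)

E°_cell = 0.26 V and n = 2.
log Q = n(E° − E)/0.0592 = 2×(0.26 − 0.025)/0.0592 = 7.939.
With Q = [Ni²⁺]·P(H₂) / [H⁺]^2, solving for [H⁺] gives log[H⁺] = -4.134, so pH = 4.13.

pH = 4.13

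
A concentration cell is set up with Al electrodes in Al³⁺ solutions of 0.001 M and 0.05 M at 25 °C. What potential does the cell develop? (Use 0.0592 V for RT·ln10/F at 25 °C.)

Both half-cells are Al³⁺/Al, so E°_cell = 0. The concentrated side is the cathode; the cell reaction moves Al³⁺ from high to low concentration with n = 3.
Q = [Al³⁺]_dilute/[Al³⁺]_conc = 0.001/0.05 = 0.0200.
E = 0 − (0.0592/3) log Q = −(0.0592/3)(-1.699) = 0.0335 V.

0.034 V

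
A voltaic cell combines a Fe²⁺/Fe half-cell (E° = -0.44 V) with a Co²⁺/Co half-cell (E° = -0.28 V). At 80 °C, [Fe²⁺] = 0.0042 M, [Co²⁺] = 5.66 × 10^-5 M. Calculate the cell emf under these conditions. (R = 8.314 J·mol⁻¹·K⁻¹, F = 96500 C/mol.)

The Co²⁺/Co couple has the higher reduction potential and acts as the cathode, so E°_cell = -0.28 − (-0.44) = 0.16 V.
Balancing electrons gives n = 2; the reaction quotient is Q = [Fe²⁺]/[Co²⁺] = 74.2.
E = E° − (RT/nF) ln Q = 0.16 − (8.314×353)/(2×96500) × (4.307) = 0.160 − 0.065 = 0.095 V.

0.095 V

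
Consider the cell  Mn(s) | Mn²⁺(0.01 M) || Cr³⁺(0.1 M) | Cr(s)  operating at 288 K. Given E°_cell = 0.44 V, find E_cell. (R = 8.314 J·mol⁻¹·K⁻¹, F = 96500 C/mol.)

0.478 V

Balancing electrons gives n = 6; the reaction quotient is Q = [Mn²⁺]^3/[Cr³⁺]^2 = 1 × 10^-4.
E = E° − (RT/nF) ln Q = 0.44 − (8.314×288)/(6×96500) × (-9.210) = 0.440 + 0.038 = 0.478 V.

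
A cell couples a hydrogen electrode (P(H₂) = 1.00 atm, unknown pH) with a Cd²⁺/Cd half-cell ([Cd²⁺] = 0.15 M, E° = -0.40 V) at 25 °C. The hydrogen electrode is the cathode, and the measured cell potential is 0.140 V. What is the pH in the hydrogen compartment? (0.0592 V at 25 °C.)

pH = 4.80

E°_cell = 0.40 V and n = 2.
log Q = n(E° − E)/0.0592 = 2×(0.40 − 0.140)/0.0592 = 8.784.
With Q = [Cd²⁺]·P(H₂) / [H⁺]^2, solving for [H⁺] gives log[H⁺] = -4.804, so pH = 4.80.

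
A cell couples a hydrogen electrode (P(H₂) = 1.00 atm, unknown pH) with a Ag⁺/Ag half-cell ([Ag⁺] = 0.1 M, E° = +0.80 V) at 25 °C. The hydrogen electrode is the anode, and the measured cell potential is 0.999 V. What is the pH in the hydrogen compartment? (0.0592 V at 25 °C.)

pH = 4.36

E°_cell = 0.80 V and n = 2.
log Q = n(E° − E)/0.0592 = 2×(0.80 − 0.999)/0.0592 = -6.723.
With Q = [H⁺]^2 / ([Ag⁺]^2·P(H₂)), solving for [H⁺] gives log[H⁺] = -4.361, so pH = 4.36.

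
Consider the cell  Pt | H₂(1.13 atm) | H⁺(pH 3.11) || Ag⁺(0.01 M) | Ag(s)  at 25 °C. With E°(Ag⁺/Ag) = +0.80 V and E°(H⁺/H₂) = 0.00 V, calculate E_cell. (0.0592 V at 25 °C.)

The Ag⁺/Ag couple is the cathode, so E°_cell = 0.80 V; n = 2.
[H⁺] = 10^(−3.11) = 7.8 × 10^-4 M, and Q = [H⁺]^2 / ([Ag⁺]^2·P(H₂)) = 0.00533.
E = E° − (0.0592/2) log Q = 0.80 − (0.0592/2)(-2.273) = 0.867 V.

0.87 V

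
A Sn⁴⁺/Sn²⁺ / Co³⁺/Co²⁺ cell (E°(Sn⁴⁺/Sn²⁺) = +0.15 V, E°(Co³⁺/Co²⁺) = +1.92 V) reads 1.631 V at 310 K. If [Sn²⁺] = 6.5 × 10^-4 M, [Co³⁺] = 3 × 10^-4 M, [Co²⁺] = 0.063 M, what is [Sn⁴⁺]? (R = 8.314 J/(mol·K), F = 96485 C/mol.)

From the Nernst equation, ln Q = nF(E° − E)/RT = 2×96485×(1.77 − 1.631)/(8.314×310) = 10.407, so Q = 3.31 × 10^4.
With Q = [Sn⁴⁺]·[Co²⁺]^2/([Sn²⁺]·[Co³⁺]^2) and the known concentrations, [Sn⁴⁺] in the numerator gives [Sn⁴⁺] = 4.9 × 10^-4 M.

4.9 × 10^-4 M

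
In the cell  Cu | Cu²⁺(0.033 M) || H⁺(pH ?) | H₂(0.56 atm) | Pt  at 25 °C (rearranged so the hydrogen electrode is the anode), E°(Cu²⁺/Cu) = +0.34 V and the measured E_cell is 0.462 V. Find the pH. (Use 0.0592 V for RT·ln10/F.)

E°_cell = 0.34 V and n = 2.
log Q = n(E° − E)/0.0592 = 2×(0.34 − 0.462)/0.0592 = -4.122.
With Q = [H⁺]^2 / ([Cu²⁺]·P(H₂)), solving for [H⁺] gives log[H⁺] = -2.927, so pH = 2.93.

pH = 2.93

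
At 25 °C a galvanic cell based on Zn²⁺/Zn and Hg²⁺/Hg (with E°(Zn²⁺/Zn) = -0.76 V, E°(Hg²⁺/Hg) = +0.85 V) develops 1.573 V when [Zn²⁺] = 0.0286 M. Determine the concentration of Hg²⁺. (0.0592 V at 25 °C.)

0.0016 M

From the Nernst equation, log Q = n(E° − E)/0.0592 = 2(1.61 − 1.573)/0.0592 = 1.250, so Q = 17.8.
With Q = [Zn²⁺]/[Hg²⁺] and the known concentrations, [Hg²⁺] in the denominator gives [Hg²⁺] = 0.0016 M.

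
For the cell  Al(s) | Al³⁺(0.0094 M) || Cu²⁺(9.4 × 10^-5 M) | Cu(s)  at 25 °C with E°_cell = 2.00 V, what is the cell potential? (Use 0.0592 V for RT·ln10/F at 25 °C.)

Balancing electrons gives n = 6; the reaction quotient is Q = [Al³⁺]^2/[Cu²⁺]^3 = 1.06 × 10^8.
At 25 °C, E = E° − (0.0592/n) log Q = 2.00 − (0.0592/6)(8.027) = 2.000 − 0.079 = 1.921 V.

1.92 V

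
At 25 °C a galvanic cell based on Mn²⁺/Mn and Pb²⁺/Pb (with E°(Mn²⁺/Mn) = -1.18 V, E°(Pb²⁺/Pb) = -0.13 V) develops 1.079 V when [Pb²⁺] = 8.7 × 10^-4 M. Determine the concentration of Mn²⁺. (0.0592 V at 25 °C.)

From the Nernst equation, log Q = n(E° − E)/0.0592 = 2(1.05 − 1.079)/0.0592 = -0.980, so Q = 0.105.
With Q = [Mn²⁺]/[Pb²⁺] and the known concentrations, [Mn²⁺] in the numerator gives [Mn²⁺] = 9.1 × 10^-5 M.

9.1 × 10^-5 M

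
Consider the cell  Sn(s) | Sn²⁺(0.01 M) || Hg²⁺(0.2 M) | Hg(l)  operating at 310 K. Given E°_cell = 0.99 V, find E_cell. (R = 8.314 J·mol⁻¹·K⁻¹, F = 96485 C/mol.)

1.03 V

Balancing electrons gives n = 2; the reaction quotient is Q = [Sn²⁺]/[Hg²⁺] = 0.0500.
E = E° − (RT/nF) ln Q = 0.99 − (8.314×310)/(2×96485) × (-2.996) = 0.990 + 0.040 = 1.030 V.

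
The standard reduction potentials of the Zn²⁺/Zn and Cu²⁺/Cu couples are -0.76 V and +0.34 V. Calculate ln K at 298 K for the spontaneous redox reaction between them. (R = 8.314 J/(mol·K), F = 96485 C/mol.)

ln K = 85.7

E°_cell = +0.34 − (-0.76) = 1.10 V, with n = 2 electrons transferred.
At equilibrium E = 0, so the Nernst equation gives ln K = nFE°/RT = (2)(96485)(1.10)/((8.314)(298)) = 85.68.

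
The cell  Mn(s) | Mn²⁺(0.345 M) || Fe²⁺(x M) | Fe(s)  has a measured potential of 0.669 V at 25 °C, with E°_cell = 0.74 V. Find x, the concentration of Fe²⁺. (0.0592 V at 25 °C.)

From the Nernst equation, log Q = n(E° − E)/0.0592 = 2(0.74 − 0.669)/0.0592 = 2.399, so Q = 250.
With Q = [Mn²⁺]/[Fe²⁺] and the known concentrations, [Fe²⁺] in the denominator gives [Fe²⁺] = 0.0014 M.

0.0014 M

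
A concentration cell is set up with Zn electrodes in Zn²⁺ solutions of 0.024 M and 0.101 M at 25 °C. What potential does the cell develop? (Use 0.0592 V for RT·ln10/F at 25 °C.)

Both half-cells are Zn²⁺/Zn, so E°_cell = 0. The concentrated side is the cathode; the cell reaction moves Zn²⁺ from high to low concentration with n = 2.
Q = [Zn²⁺]_dilute/[Zn²⁺]_conc = 0.024/0.101 = 0.238.
E = 0 − (0.0592/2) log Q = −(0.0592/2)(-0.624) = 0.0185 V.

0.018 V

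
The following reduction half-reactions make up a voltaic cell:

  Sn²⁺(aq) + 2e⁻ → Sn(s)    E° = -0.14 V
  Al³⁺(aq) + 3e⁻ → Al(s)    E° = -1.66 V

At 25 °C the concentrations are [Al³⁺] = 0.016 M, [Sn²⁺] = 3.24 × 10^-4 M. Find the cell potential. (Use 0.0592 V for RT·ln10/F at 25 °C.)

1.45 V

The Sn²⁺/Sn couple has the higher reduction potential and acts as the cathode, so E°_cell = -0.14 − (-1.66) = 1.52 V.
Balancing electrons gives n = 6; the reaction quotient is Q = [Al³⁺]^2/[Sn²⁺]^3 = 7.53 × 10^6.
At 25 °C, E = E° − (0.0592/n) log Q = 1.52 − (0.0592/6)(6.877) = 1.520 − 0.068 = 1.452 V.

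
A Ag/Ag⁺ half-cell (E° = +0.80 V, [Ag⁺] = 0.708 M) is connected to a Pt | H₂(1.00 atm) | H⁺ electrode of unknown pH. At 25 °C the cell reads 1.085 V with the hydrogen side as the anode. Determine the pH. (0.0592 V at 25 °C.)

pH = 4.96

E°_cell = 0.80 V and n = 2.
log Q = n(E° − E)/0.0592 = 2×(0.80 − 1.085)/0.0592 = -9.628.
With Q = [H⁺]^2 / ([Ag⁺]^2·P(H₂)), solving for [H⁺] gives log[H⁺] = -4.964, so pH = 4.96.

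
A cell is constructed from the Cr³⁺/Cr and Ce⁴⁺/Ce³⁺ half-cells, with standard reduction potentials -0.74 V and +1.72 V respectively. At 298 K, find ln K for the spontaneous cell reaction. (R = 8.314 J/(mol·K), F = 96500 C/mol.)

E°_cell = +1.72 − (-0.74) = 2.46 V, with n = 3 electrons transferred.
At equilibrium E = 0, so the Nernst equation gives ln K = nFE°/RT = (3)(96500)(2.46)/((8.314)(298)) = 287.45.

ln K = 287.4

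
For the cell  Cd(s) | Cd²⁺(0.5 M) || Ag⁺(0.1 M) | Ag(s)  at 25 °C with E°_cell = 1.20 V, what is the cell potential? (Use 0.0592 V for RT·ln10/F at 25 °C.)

1.15 V

Balancing electrons gives n = 2; the reaction quotient is Q = [Cd²⁺]/[Ag⁺]^2 = 50.0.
At 25 °C, E = E° − (0.0592/n) log Q = 1.20 − (0.0592/2)(1.699) = 1.200 − 0.050 = 1.150 V.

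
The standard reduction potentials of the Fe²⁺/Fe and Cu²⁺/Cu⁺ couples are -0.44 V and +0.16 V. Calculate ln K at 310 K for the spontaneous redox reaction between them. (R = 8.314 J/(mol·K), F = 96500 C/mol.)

E°_cell = +0.16 − (-0.44) = 0.60 V, with n = 2 electrons transferred.
At equilibrium E = 0, so the Nernst equation gives ln K = nFE°/RT = (2)(96500)(0.60)/((8.314)(310)) = 44.93.

ln K = 44.9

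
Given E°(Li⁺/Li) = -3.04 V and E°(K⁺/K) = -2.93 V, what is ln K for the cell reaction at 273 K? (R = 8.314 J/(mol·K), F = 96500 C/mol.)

E°_cell = -2.93 − (-3.04) = 0.11 V, with n = 1 electron transferred.
At equilibrium E = 0, so the Nernst equation gives ln K = nFE°/RT = (1)(96500)(0.11)/((8.314)(273)) = 4.68.

ln K = 4.7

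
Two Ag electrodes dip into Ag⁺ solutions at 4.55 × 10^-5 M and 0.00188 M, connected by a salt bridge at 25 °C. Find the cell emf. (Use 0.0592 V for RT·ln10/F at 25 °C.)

Both half-cells are Ag⁺/Ag, so E°_cell = 0. The concentrated side is the cathode; the cell reaction moves Ag⁺ from high to low concentration with n = 1.
Q = [Ag⁺]_dilute/[Ag⁺]_conc = 4.55 × 10^-5/0.00188 = 0.0242.
E = 0 − (0.0592/1) log Q = −(0.0592/1)(-1.616) = 0.0957 V.

0.096 V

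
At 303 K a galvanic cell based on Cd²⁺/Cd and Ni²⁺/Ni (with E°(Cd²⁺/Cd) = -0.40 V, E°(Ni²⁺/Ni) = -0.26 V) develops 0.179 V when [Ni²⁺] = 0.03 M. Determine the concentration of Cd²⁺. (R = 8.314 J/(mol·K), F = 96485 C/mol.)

0.0015 M

From the Nernst equation, ln Q = nF(E° − E)/RT = 2×96485×(0.14 − 0.179)/(8.314×303) = -2.987, so Q = 0.0504.
With Q = [Cd²⁺]/[Ni²⁺] and the known concentrations, [Cd²⁺] in the numerator gives [Cd²⁺] = 0.0015 M.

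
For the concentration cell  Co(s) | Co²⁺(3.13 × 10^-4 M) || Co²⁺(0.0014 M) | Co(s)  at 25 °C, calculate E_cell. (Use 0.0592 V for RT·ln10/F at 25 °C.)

0.019 V

Both half-cells are Co²⁺/Co, so E°_cell = 0. The concentrated side is the cathode; the cell reaction moves Co²⁺ from high to low concentration with n = 2.
Q = [Co²⁺]_dilute/[Co²⁺]_conc = 3.13 × 10^-4/0.0014 = 0.224.
E = 0 − (0.0592/2) log Q = −(0.0592/2)(-0.651) = 0.0193 V.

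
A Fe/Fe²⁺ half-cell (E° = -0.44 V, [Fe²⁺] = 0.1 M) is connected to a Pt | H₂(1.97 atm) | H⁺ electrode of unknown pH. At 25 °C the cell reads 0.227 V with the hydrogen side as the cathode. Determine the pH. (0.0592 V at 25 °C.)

E°_cell = 0.44 V and n = 2.
log Q = n(E° − E)/0.0592 = 2×(0.44 − 0.227)/0.0592 = 7.196.
With Q = [Fe²⁺]·P(H₂) / [H⁺]^2, solving for [H⁺] gives log[H⁺] = -3.951, so pH = 3.95.

pH = 3.95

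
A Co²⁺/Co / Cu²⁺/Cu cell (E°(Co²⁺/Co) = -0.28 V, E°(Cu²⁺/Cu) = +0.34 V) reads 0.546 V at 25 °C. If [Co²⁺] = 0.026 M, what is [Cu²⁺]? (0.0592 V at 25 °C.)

8.2 × 10^-5 M

From the Nernst equation, log Q = n(E° − E)/0.0592 = 2(0.62 − 0.546)/0.0592 = 2.500, so Q = 316.
With Q = [Co²⁺]/[Cu²⁺] and the known concentrations, [Cu²⁺] in the denominator gives [Cu²⁺] = 8.2 × 10^-5 M.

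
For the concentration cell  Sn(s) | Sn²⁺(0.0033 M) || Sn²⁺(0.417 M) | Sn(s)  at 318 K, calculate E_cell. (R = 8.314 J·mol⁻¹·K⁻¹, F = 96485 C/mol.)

Both half-cells are Sn²⁺/Sn, so E°_cell = 0. The concentrated side is the cathode; the cell reaction moves Sn²⁺ from high to low concentration with n = 2.
Q = [Sn²⁺]_dilute/[Sn²⁺]_conc = 0.0033/0.417 = 0.00791.
E = 0 − (RT/nF) ln Q = −((8.314×318)/(2×96485))(-4.839) = 0.0663 V.

0.066 V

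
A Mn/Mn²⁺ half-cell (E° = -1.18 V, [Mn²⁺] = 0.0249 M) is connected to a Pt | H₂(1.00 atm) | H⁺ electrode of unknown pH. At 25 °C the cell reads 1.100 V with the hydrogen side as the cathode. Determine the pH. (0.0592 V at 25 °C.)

pH = 2.15

E°_cell = 1.18 V and n = 2.
log Q = n(E° − E)/0.0592 = 2×(1.18 − 1.100)/0.0592 = 2.703.
With Q = [Mn²⁺]·P(H₂) / [H⁺]^2, solving for [H⁺] gives log[H⁺] = -2.153, so pH = 2.15.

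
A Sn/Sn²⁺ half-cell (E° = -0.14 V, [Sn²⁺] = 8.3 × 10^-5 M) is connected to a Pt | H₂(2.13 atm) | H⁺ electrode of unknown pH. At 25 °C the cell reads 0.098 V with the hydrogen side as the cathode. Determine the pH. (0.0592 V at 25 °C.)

E°_cell = 0.14 V and n = 2.
log Q = n(E° − E)/0.0592 = 2×(0.14 − 0.098)/0.0592 = 1.419.
With Q = [Sn²⁺]·P(H₂) / [H⁺]^2, solving for [H⁺] gives log[H⁺] = -2.586, so pH = 2.59.

pH = 2.59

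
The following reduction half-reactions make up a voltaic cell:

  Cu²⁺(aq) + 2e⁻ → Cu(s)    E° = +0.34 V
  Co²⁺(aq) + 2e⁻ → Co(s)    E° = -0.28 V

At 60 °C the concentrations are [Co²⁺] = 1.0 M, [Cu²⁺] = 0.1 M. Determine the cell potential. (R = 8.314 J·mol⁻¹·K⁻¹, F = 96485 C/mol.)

0.587 V

The Cu²⁺/Cu couple has the higher reduction potential and acts as the cathode, so E°_cell = +0.34 − (-0.28) = 0.62 V.
Balancing electrons gives n = 2; the reaction quotient is Q = [Co²⁺]/[Cu²⁺] = 10.0.
E = E° − (RT/nF) ln Q = 0.62 − (8.314×333)/(2×96485) × (2.303) = 0.620 − 0.033 = 0.587 V.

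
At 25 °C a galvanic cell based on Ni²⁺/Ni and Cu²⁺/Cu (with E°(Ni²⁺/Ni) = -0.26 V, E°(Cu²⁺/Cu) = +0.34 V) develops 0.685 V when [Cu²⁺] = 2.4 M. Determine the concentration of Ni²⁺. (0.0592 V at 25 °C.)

From the Nernst equation, log Q = n(E° − E)/0.0592 = 2(0.60 − 0.685)/0.0592 = -2.872, so Q = 0.00134.
With Q = [Ni²⁺]/[Cu²⁺] and the known concentrations, [Ni²⁺] in the numerator gives [Ni²⁺] = 0.0032 M.

0.0032 M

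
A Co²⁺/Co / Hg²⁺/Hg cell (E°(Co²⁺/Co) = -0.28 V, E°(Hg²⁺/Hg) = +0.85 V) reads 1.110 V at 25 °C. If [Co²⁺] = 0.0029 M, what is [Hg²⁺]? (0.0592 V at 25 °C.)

From the Nernst equation, log Q = n(E° − E)/0.0592 = 2(1.13 − 1.110)/0.0592 = 0.676, so Q = 4.74.
With Q = [Co²⁺]/[Hg²⁺] and the known concentrations, [Hg²⁺] in the denominator gives [Hg²⁺] = 6.1 × 10^-4 M.

6.1 × 10^-4 M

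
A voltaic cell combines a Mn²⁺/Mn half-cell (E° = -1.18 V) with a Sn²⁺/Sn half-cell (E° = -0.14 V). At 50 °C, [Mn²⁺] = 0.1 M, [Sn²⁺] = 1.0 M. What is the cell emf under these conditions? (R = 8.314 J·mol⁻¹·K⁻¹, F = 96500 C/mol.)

The Sn²⁺/Sn couple has the higher reduction potential and acts as the cathode, so E°_cell = -0.14 − (-1.18) = 1.04 V.
Balancing electrons gives n = 2; the reaction quotient is Q = [Mn²⁺]/[Sn²⁺] = 0.100.
E = E° − (RT/nF) ln Q = 1.04 − (8.314×323)/(2×96500) × (-2.303) = 1.040 + 0.032 = 1.072 V.

1.07 V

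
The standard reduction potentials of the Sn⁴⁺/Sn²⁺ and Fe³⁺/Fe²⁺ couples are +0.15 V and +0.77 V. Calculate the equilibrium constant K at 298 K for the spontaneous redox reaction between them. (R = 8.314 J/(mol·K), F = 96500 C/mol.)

9.4 × 10^20

E°_cell = +0.77 − (+0.15) = 0.62 V, with n = 2 electrons transferred.
At equilibrium E = 0, so the Nernst equation gives ln K = nFE°/RT = (2)(96500)(0.62)/((8.314)(298)) = 48.30.
K = e^48.30 = 9.4 × 10^20.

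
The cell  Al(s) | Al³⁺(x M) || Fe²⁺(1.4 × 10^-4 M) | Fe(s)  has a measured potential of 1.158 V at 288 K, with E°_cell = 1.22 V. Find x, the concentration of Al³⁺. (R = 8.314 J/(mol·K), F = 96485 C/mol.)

0.003 M

From the Nernst equation, ln Q = nF(E° − E)/RT = 6×96485×(1.22 − 1.158)/(8.314×288) = 14.990, so Q = 3.24 × 10^6.
With Q = [Al³⁺]^2/[Fe²⁺]^3 and the known concentrations, [Al³⁺]^2 in the numerator gives [Al³⁺] = 0.003 M.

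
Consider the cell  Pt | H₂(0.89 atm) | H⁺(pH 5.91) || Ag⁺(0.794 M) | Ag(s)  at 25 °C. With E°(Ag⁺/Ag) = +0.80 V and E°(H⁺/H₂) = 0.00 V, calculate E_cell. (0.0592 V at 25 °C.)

The Ag⁺/Ag couple is the cathode, so E°_cell = 0.80 V; n = 2.
[H⁺] = 10^(−5.91) = 1.2 × 10^-6 M, and Q = [H⁺]^2 / ([Ag⁺]^2·P(H₂)) = 2.7 × 10^-12.
E = E° − (0.0592/2) log Q = 0.80 − (0.0592/2)(-11.569) = 1.142 V.

1.14 V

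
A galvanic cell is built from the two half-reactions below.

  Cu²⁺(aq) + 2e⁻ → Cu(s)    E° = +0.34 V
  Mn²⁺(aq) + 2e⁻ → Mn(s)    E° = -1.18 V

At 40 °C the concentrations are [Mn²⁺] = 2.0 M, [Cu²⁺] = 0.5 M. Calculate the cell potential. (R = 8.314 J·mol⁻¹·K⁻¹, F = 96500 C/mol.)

1.50 V

The Cu²⁺/Cu couple has the higher reduction potential and acts as the cathode, so E°_cell = +0.34 − (-1.18) = 1.52 V.
Balancing electrons gives n = 2; the reaction quotient is Q = [Mn²⁺]/[Cu²⁺] = 4.00.
E = E° − (RT/nF) ln Q = 1.52 − (8.314×313)/(2×96500) × (1.386) = 1.520 − 0.019 = 1.501 V.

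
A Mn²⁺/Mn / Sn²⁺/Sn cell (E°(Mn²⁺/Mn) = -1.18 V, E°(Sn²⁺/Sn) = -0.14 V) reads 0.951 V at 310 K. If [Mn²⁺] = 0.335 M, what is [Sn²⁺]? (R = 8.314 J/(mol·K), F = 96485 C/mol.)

4.3 × 10^-4 M

From the Nernst equation, ln Q = nF(E° − E)/RT = 2×96485×(1.04 − 0.951)/(8.314×310) = 6.664, so Q = 783.
With Q = [Mn²⁺]/[Sn²⁺] and the known concentrations, [Sn²⁺] in the denominator gives [Sn²⁺] = 4.3 × 10^-4 M.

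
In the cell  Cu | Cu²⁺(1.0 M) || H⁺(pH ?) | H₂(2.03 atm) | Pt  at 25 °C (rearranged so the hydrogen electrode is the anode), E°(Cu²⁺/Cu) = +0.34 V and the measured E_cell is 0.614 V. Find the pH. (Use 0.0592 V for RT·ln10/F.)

pH = 4.47

E°_cell = 0.34 V and n = 2.
log Q = n(E° − E)/0.0592 = 2×(0.34 − 0.614)/0.0592 = -9.257.
With Q = [H⁺]^2 / ([Cu²⁺]·P(H₂)), solving for [H⁺] gives log[H⁺] = -4.475, so pH = 4.47.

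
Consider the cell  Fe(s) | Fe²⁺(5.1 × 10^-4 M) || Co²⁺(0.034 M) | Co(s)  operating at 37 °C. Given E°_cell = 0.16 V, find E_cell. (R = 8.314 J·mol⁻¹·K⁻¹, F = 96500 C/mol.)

0.216 V

Balancing electrons gives n = 2; the reaction quotient is Q = [Fe²⁺]/[Co²⁺] = 0.0150.
E = E° − (RT/nF) ln Q = 0.16 − (8.314×310)/(2×96500) × (-4.200) = 0.160 + 0.056 = 0.216 V.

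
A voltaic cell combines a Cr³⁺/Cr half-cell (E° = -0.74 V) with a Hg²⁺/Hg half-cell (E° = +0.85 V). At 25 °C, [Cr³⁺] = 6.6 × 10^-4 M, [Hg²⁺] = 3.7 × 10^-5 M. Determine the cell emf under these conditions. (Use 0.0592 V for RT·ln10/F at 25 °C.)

The Hg²⁺/Hg couple has the higher reduction potential and acts as the cathode, so E°_cell = +0.85 − (-0.74) = 1.59 V.
Balancing electrons gives n = 6; the reaction quotient is Q = [Cr³⁺]^2/[Hg²⁺]^3 = 8.6 × 10^6.
At 25 °C, E = E° − (0.0592/n) log Q = 1.59 − (0.0592/6)(6.934) = 1.590 − 0.068 = 1.522 V.

1.52 V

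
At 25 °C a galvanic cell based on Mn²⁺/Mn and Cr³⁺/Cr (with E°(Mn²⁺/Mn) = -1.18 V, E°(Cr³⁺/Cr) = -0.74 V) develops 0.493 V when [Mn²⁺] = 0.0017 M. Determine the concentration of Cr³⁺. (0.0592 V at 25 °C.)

0.034 M

From the Nernst equation, log Q = n(E° − E)/0.0592 = 6(0.44 − 0.493)/0.0592 = -5.372, so Q = 4.25 × 10^-6.
With Q = [Mn²⁺]^3/[Cr³⁺]^2 and the known concentrations, [Cr³⁺]^2 in the denominator gives [Cr³⁺] = 0.034 M.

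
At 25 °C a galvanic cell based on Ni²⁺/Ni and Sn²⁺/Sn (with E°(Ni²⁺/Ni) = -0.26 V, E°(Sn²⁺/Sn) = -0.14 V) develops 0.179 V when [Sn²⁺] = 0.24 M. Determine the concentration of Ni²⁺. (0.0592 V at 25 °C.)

From the Nernst equation, log Q = n(E° − E)/0.0592 = 2(0.12 − 0.179)/0.0592 = -1.993, so Q = 0.0102.
With Q = [Ni²⁺]/[Sn²⁺] and the known concentrations, [Ni²⁺] in the numerator gives [Ni²⁺] = 0.0024 M.

0.0024 M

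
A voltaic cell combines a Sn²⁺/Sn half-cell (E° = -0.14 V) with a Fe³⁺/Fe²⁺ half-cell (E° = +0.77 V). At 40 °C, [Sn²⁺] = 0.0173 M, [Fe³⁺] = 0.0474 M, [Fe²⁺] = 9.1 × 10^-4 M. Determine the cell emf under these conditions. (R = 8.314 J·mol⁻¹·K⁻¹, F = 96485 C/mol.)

1.07 V

The Fe³⁺/Fe²⁺ couple has the higher reduction potential and acts as the cathode, so E°_cell = +0.77 − (-0.14) = 0.91 V.
Balancing electrons gives n = 2; the reaction quotient is Q = [Sn²⁺]·[Fe²⁺]^2/[Fe³⁺]^2 = 6.38 × 10^-6.
E = E° − (RT/nF) ln Q = 0.91 − (8.314×313)/(2×96485) × (-11.963) = 0.910 + 0.161 = 1.071 V.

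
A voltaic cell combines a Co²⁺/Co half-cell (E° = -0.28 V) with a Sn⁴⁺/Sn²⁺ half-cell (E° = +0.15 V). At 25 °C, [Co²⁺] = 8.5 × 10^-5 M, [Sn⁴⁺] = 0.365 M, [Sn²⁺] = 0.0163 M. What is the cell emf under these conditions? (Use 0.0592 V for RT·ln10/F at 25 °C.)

The Sn⁴⁺/Sn²⁺ couple has the higher reduction potential and acts as the cathode, so E°_cell = +0.15 − (-0.28) = 0.43 V.
Balancing electrons gives n = 2; the reaction quotient is Q = [Co²⁺]·[Sn²⁺]/[Sn⁴⁺] = 3.8 × 10^-6.
At 25 °C, E = E° − (0.0592/n) log Q = 0.43 − (0.0592/2)(-5.421) = 0.430 + 0.160 = 0.590 V.

0.590 V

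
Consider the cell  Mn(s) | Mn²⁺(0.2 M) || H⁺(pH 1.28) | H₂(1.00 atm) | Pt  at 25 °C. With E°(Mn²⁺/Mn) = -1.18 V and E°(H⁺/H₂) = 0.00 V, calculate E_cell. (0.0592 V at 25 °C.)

The hydrogen couple is the cathode, so E°_cell = 1.18 V; n = 2.
[H⁺] = 10^(−1.28) = 0.052 M, and Q = [Mn²⁺]·P(H₂) / [H⁺]^2 = 72.6.
E = E° − (0.0592/2) log Q = 1.18 − (0.0592/2)(1.861) = 1.125 V.

1.12 V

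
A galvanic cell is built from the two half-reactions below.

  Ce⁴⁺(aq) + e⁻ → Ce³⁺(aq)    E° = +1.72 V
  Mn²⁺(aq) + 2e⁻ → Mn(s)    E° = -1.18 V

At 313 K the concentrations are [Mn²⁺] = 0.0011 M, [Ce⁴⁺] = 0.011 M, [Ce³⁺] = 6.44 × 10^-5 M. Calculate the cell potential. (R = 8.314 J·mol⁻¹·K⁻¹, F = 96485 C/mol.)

3.13 V

The Ce⁴⁺/Ce³⁺ couple has the higher reduction potential and acts as the cathode, so E°_cell = +1.72 − (-1.18) = 2.90 V.
Balancing electrons gives n = 2; the reaction quotient is Q = [Mn²⁺]·[Ce³⁺]^2/[Ce⁴⁺]^2 = 3.77 × 10^-8.
E = E° − (RT/nF) ln Q = 2.90 − (8.314×313)/(2×96485) × (-17.094) = 2.900 + 0.231 = 3.131 V.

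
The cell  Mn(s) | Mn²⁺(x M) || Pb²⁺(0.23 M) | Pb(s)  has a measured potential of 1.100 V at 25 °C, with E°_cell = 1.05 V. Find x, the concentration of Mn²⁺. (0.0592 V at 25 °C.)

From the Nernst equation, log Q = n(E° − E)/0.0592 = 2(1.05 − 1.100)/0.0592 = -1.689, so Q = 0.0205.
With Q = [Mn²⁺]/[Pb²⁺] and the known concentrations, [Mn²⁺] in the numerator gives [Mn²⁺] = 0.0047 M.

0.0047 M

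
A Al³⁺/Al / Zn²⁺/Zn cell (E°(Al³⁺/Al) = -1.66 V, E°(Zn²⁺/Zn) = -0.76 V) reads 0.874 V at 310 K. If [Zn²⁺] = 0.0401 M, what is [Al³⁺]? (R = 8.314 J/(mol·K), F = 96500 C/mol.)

From the Nernst equation, ln Q = nF(E° − E)/RT = 6×96500×(0.90 − 0.874)/(8.314×310) = 5.841, so Q = 344.
With Q = [Al³⁺]^2/[Zn²⁺]^3 and the known concentrations, [Al³⁺]^2 in the numerator gives [Al³⁺] = 0.15 M.

0.15 M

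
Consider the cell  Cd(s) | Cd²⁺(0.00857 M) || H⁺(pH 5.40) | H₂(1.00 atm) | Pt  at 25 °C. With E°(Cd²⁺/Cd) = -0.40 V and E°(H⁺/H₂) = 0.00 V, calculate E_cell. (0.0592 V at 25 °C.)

The hydrogen couple is the cathode, so E°_cell = 0.40 V; n = 2.
[H⁺] = 10^(−5.40) = 4 × 10^-6 M, and Q = [Cd²⁺]·P(H₂) / [H⁺]^2 = 5.41 × 10^8.
E = E° − (0.0592/2) log Q = 0.40 − (0.0592/2)(8.733) = 0.142 V.

0.14 V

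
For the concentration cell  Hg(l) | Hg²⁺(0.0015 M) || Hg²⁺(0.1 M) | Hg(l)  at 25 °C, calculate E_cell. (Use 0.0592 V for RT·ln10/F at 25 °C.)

0.054 V

Both half-cells are Hg²⁺/Hg, so E°_cell = 0. The concentrated side is the cathode; the cell reaction moves Hg²⁺ from high to low concentration with n = 2.
Q = [Hg²⁺]_dilute/[Hg²⁺]_conc = 0.0015/0.1 = 0.0150.
E = 0 − (0.0592/2) log Q = −(0.0592/2)(-1.824) = 0.0540 V.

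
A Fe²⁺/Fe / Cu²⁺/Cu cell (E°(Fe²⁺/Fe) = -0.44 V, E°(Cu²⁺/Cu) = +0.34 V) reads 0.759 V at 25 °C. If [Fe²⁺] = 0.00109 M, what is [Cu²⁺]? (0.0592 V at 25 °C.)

2.1 × 10^-4 M

From the Nernst equation, log Q = n(E° − E)/0.0592 = 2(0.78 − 0.759)/0.0592 = 0.709, so Q = 5.12.
With Q = [Fe²⁺]/[Cu²⁺] and the known concentrations, [Cu²⁺] in the denominator gives [Cu²⁺] = 2.1 × 10^-4 M.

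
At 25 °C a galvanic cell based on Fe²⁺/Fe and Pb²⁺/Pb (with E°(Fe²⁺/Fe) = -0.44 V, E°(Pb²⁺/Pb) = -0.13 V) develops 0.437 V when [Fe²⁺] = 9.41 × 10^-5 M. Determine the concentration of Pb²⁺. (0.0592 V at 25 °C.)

From the Nernst equation, log Q = n(E° − E)/0.0592 = 2(0.31 − 0.437)/0.0592 = -4.291, so Q = 5.12 × 10^-5.
With Q = [Fe²⁺]/[Pb²⁺] and the known concentrations, [Pb²⁺] in the denominator gives [Pb²⁺] = 1.8 M.

1.8 M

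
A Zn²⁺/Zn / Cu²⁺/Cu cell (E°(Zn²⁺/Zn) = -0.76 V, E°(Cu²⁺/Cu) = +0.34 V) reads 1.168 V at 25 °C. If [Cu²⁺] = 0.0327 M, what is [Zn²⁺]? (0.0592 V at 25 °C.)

From the Nernst equation, log Q = n(E° − E)/0.0592 = 2(1.10 − 1.168)/0.0592 = -2.297, so Q = 0.00504.
With Q = [Zn²⁺]/[Cu²⁺] and the known concentrations, [Zn²⁺] in the numerator gives [Zn²⁺] = 1.6 × 10^-4 M.

1.6 × 10^-4 M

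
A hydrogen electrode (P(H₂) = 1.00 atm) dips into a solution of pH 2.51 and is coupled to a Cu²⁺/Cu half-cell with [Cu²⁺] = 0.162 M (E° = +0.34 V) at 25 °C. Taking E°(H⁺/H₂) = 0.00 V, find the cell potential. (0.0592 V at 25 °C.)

The Cu²⁺/Cu couple is the cathode, so E°_cell = 0.34 V; n = 2.
[H⁺] = 10^(−2.51) = 0.0031 M, and Q = [H⁺]^2 / ([Cu²⁺]·P(H₂)) = 5.9 × 10^-5.
E = E° − (0.0592/2) log Q = 0.34 − (0.0592/2)(-4.230) = 0.465 V.

0.47 V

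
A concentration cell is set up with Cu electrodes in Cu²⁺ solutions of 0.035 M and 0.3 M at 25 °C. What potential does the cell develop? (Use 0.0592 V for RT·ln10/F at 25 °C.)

Both half-cells are Cu²⁺/Cu, so E°_cell = 0. The concentrated side is the cathode; the cell reaction moves Cu²⁺ from high to low concentration with n = 2.
Q = [Cu²⁺]_dilute/[Cu²⁺]_conc = 0.035/0.3 = 0.117.
E = 0 − (0.0592/2) log Q = −(0.0592/2)(-0.933) = 0.0276 V.

0.028 V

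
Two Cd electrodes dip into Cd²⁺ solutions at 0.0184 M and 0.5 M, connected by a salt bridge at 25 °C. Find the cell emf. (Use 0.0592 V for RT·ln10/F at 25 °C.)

Both half-cells are Cd²⁺/Cd, so E°_cell = 0. The concentrated side is the cathode; the cell reaction moves Cd²⁺ from high to low concentration with n = 2.
Q = [Cd²⁺]_dilute/[Cd²⁺]_conc = 0.0184/0.5 = 0.0368.
E = 0 − (0.0592/2) log Q = −(0.0592/2)(-1.434) = 0.0424 V.

0.042 V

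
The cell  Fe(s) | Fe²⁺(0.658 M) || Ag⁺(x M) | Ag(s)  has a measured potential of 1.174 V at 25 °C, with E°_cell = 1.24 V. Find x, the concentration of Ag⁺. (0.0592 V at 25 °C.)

0.062 M

From the Nernst equation, log Q = n(E° − E)/0.0592 = 2(1.24 − 1.174)/0.0592 = 2.230, so Q = 170.
With Q = [Fe²⁺]/[Ag⁺]^2 and the known concentrations, [Ag⁺]^2 in the denominator gives [Ag⁺] = 0.062 M.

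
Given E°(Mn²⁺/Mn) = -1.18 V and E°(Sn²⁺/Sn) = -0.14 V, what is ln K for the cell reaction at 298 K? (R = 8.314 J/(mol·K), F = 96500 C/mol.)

E°_cell = -0.14 − (-1.18) = 1.04 V, with n = 2 electrons transferred.
At equilibrium E = 0, so the Nernst equation gives ln K = nFE°/RT = (2)(96500)(1.04)/((8.314)(298)) = 81.01.

ln K = 81.0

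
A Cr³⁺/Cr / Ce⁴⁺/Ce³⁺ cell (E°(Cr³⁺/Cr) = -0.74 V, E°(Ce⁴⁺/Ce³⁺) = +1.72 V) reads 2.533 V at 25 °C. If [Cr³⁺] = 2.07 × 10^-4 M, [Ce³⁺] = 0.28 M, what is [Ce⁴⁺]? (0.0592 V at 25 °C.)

0.28 M

From the Nernst equation, log Q = n(E° − E)/0.0592 = 3(2.46 − 2.533)/0.0592 = -3.699, so Q = 2 × 10^-4.
With Q = [Cr³⁺]·[Ce³⁺]^3/[Ce⁴⁺]^3 and the known concentrations, [Ce⁴⁺]^3 in the denominator gives [Ce⁴⁺] = 0.28 M.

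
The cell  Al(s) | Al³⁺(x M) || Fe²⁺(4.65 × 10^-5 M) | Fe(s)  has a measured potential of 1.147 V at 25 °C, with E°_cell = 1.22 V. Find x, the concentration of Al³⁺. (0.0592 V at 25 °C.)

From the Nernst equation, log Q = n(E° − E)/0.0592 = 6(1.22 − 1.147)/0.0592 = 7.399, so Q = 2.5 × 10^7.
With Q = [Al³⁺]^2/[Fe²⁺]^3 and the known concentrations, [Al³⁺]^2 in the numerator gives [Al³⁺] = 0.0016 M.

0.0016 M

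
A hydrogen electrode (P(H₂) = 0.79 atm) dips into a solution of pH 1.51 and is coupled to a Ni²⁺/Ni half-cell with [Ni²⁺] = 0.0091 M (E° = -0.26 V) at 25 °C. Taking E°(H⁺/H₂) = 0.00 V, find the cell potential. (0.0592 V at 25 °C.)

The hydrogen couple is the cathode, so E°_cell = 0.26 V; n = 2.
[H⁺] = 10^(−1.51) = 0.031 M, and Q = [Ni²⁺]·P(H₂) / [H⁺]^2 = 7.53.
E = E° − (0.0592/2) log Q = 0.26 − (0.0592/2)(0.877) = 0.234 V.

0.23 V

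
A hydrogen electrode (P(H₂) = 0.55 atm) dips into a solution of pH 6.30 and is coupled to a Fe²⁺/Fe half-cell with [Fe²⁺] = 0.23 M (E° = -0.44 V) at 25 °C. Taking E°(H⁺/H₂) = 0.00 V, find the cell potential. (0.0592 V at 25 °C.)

The hydrogen couple is the cathode, so E°_cell = 0.44 V; n = 2.
[H⁺] = 10^(−6.30) = 5 × 10^-7 M, and Q = [Fe²⁺]·P(H₂) / [H⁺]^2 = 5.04 × 10^11.
E = E° − (0.0592/2) log Q = 0.44 − (0.0592/2)(11.702) = 0.094 V.

0.094 V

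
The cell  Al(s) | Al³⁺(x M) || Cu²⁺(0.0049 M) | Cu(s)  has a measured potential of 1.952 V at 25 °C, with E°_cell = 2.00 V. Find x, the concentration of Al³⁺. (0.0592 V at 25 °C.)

From the Nernst equation, log Q = n(E° − E)/0.0592 = 6(2.00 − 1.952)/0.0592 = 4.865, so Q = 7.33 × 10^4.
With Q = [Al³⁺]^2/[Cu²⁺]^3 and the known concentrations, [Al³⁺]^2 in the numerator gives [Al³⁺] = 0.093 M.

0.093 M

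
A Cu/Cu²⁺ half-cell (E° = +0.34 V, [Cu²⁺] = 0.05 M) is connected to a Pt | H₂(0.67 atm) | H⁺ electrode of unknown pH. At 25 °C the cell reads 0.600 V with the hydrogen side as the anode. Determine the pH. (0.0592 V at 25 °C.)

E°_cell = 0.34 V and n = 2.
log Q = n(E° − E)/0.0592 = 2×(0.34 − 0.600)/0.0592 = -8.784.
With Q = [H⁺]^2 / ([Cu²⁺]·P(H₂)), solving for [H⁺] gives log[H⁺] = -5.129, so pH = 5.13.

pH = 5.13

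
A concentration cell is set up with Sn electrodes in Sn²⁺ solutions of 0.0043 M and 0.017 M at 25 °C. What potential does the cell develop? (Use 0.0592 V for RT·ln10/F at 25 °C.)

Both half-cells are Sn²⁺/Sn, so E°_cell = 0. The concentrated side is the cathode; the cell reaction moves Sn²⁺ from high to low concentration with n = 2.
Q = [Sn²⁺]_dilute/[Sn²⁺]_conc = 0.0043/0.017 = 0.253.
E = 0 − (0.0592/2) log Q = −(0.0592/2)(-0.597) = 0.0177 V.

0.018 V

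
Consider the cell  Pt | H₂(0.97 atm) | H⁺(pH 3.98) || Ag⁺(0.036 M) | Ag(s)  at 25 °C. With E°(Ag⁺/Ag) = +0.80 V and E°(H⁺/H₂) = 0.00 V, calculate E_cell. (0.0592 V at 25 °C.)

The Ag⁺/Ag couple is the cathode, so E°_cell = 0.80 V; n = 2.
[H⁺] = 10^(−3.98) = 1 × 10^-4 M, and Q = [H⁺]^2 / ([Ag⁺]^2·P(H₂)) = 8.72 × 10^-6.
E = E° − (0.0592/2) log Q = 0.80 − (0.0592/2)(-5.059) = 0.950 V.

0.95 V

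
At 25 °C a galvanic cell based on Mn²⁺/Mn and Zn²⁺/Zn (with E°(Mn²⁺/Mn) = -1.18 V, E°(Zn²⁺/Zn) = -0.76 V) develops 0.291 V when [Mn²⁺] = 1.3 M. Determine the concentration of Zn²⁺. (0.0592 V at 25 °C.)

5.7 × 10^-5 M

From the Nernst equation, log Q = n(E° − E)/0.0592 = 2(0.42 − 0.291)/0.0592 = 4.358, so Q = 2.28 × 10^4.
With Q = [Mn²⁺]/[Zn²⁺] and the known concentrations, [Zn²⁺] in the denominator gives [Zn²⁺] = 5.7 × 10^-5 M.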